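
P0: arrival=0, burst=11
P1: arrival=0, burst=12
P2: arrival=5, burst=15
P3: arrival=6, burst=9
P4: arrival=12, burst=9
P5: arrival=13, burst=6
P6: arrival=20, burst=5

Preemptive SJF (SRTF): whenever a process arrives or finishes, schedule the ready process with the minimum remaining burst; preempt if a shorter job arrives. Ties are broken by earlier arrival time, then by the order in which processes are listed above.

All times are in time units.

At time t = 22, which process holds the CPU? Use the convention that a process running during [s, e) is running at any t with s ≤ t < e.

Schedule: | P0 0-11 | P3 11-13 | P5 13-19 | P3 19-20 | P6 20-25 | P3 25-31 | P4 31-40 | P1 40-52 | P2 52-67 |
Completion: P0=11  P1=52  P2=67  P3=31  P4=40  P5=19  P6=25
Turnaround (C−A): P0=11  P1=52  P2=62  P3=25  P4=28  P5=6  P6=5

P6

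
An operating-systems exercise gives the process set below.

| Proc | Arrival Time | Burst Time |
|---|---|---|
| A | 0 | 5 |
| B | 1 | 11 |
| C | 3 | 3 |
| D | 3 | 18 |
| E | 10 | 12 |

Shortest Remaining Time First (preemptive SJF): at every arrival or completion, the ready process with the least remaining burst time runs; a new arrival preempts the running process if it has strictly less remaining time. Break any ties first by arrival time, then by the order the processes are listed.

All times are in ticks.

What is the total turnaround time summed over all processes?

95

Timeline: | A 0-5 | C 5-8 | B 8-19 | E 19-31 | D 31-49 |
Completion: A=5  B=19  C=8  D=49  E=31
Turnaround (C−A): A=5  B=18  C=5  D=46  E=21
Turnaround = completion − arrival: A=5, B=18, C=5, D=46, E=21
Total turnaround = 5 + 18 + 5 + 46 + 21 = 95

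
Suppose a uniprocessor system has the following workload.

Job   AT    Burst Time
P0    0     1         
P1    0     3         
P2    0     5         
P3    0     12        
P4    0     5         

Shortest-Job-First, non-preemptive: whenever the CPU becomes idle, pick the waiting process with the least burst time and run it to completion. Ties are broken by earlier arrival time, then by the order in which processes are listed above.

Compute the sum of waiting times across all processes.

28

Schedule: | P0 0-1 | P1 1-4 | P2 4-9 | P4 9-14 | P3 14-26 |
Completion: P0=1  P1=4  P2=9  P3=26  P4=14
Turnaround (C−A): P0=1  P1=4  P2=9  P3=26  P4=14
Waiting = turnaround − burst: P0=0, P1=1, P2=4, P3=14, P4=9
Total waiting = 0 + 1 + 4 + 14 + 9 = 28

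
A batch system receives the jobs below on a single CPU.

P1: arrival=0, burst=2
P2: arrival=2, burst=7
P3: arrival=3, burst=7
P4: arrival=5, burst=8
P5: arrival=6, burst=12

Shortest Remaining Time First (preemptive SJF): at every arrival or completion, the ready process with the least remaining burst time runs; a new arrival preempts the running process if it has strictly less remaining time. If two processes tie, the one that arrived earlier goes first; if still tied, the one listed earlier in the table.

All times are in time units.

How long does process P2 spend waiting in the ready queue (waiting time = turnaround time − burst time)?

0

Schedule: | P1 0-2 | P2 2-9 | P3 9-16 | P4 16-24 | P5 24-36 |
Completion: P1=2  P2=9  P3=16  P4=24  P5=36
Turnaround (C−A): P1=2  P2=7  P3=13  P4=19  P5=30
Waiting(P2) = turnaround − burst = 7 − 7 = 0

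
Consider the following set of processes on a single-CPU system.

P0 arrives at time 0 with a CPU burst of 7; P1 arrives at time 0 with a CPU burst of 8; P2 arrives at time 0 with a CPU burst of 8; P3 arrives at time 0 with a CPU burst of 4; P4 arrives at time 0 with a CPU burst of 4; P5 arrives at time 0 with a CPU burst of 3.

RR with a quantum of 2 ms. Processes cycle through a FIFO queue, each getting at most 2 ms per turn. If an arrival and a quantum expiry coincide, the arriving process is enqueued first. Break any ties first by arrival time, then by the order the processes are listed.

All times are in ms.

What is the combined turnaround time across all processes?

161

Timeline: | P0 0-2 | P1 2-4 | P2 4-6 | P3 6-8 | P4 8-10 | P5 10-12 | P0 12-14 | P1 14-16 | P2 16-18 | P3 18-20 | P4 20-22 | P5 22-23 | P0 23-25 | P1 25-27 | P2 27-29 | P0 29-30 | P1 30-32 | P2 32-34 |
Completion: P0=30  P1=32  P2=34  P3=20  P4=22  P5=23
Turnaround = completion − arrival: P0=30, P1=32, P2=34, P3=20, P4=22, P5=23
Total turnaround = 30 + 32 + 34 + 20 + 22 + 23 = 161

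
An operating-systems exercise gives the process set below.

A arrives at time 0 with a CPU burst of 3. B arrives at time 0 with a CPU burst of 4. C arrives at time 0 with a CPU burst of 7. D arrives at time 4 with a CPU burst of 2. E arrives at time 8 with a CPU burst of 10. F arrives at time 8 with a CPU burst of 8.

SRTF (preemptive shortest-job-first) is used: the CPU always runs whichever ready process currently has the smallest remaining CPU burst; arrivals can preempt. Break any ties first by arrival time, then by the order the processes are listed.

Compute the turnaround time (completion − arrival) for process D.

Timeline: | A 0-3 | B 3-4 | D 4-6 | B 6-9 | C 9-16 | F 16-24 | E 24-34 |
Completion: A=3  B=9  C=16  D=6  E=34  F=24
Turnaround(D) = completion − arrival = 6 − 4 = 2

2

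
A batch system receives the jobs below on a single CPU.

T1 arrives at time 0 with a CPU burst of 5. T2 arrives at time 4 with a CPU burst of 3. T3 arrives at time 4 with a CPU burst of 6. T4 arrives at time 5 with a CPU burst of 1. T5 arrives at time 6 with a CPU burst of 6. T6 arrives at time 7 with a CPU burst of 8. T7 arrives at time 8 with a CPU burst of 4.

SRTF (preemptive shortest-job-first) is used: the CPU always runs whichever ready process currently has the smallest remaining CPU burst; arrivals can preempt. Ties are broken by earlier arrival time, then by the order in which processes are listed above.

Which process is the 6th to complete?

T5

Gantt: | T1 0-5 | T4 5-6 | T2 6-9 | T7 9-13 | T3 13-19 | T5 19-25 | T6 25-33 |
Completion: T1=5  T2=9  T3=19  T4=6  T5=25  T6=33  T7=13
Finish order: T1 → T4 → T2 → T7 → T3 → T5 → T6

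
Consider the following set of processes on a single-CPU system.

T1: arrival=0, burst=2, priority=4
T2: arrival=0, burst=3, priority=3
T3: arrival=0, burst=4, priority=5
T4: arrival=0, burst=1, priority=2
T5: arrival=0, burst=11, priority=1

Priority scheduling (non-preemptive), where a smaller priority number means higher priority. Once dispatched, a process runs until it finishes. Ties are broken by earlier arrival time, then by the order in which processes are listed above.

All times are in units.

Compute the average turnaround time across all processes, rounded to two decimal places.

Timeline: | T5 0-11 | T4 11-12 | T2 12-15 | T1 15-17 | T3 17-21 |
Completion: T1=17  T2=15  T3=21  T4=12  T5=11
Turnaround (C−A): T1=17  T2=15  T3=21  T4=12  T5=11
Turnaround times: T1=17, T2=15, T3=21, T4=12, T5=11
Average turnaround = (17+15+21+12+11) / 5 = 76/5 = 15.20

15.20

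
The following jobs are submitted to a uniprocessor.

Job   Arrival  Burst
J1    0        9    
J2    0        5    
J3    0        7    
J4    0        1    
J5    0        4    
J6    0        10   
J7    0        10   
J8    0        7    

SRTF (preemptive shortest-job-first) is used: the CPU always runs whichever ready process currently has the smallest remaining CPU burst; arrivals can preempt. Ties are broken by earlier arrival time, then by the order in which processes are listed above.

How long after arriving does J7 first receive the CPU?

Schedule: | J4 0-1 | J5 1-5 | J2 5-10 | J3 10-17 | J8 17-24 | J1 24-33 | J6 33-43 | J7 43-53 |
Completion: J1=33  J2=10  J3=17  J4=1  J5=5  J6=43  J7=53  J8=24
Turnaround (C−A): J1=33  J2=10  J3=17  J4=1  J5=5  J6=43  J7=53  J8=24
Response(J7) = first start − arrival = 43 − 0 = 43

43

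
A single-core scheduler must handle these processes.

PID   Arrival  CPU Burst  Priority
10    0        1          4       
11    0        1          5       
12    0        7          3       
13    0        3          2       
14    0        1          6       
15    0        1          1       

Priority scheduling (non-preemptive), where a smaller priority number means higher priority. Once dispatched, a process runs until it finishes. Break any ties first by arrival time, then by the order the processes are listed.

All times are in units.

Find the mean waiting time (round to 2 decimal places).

6.83

Gantt: | 15 0-1 | 13 1-4 | 12 4-11 | 10 11-12 | 11 12-13 | 14 13-14 |
Completion: 10=12  11=13  12=11  13=4  14=14  15=1
Turnaround (C−A): 10=12  11=13  12=11  13=4  14=14  15=1
Waiting times: 10=11, 11=12, 12=4, 13=1, 14=13, 15=0
Average waiting = (11+12+4+1+13+0) / 6 = 41/6 = 6.83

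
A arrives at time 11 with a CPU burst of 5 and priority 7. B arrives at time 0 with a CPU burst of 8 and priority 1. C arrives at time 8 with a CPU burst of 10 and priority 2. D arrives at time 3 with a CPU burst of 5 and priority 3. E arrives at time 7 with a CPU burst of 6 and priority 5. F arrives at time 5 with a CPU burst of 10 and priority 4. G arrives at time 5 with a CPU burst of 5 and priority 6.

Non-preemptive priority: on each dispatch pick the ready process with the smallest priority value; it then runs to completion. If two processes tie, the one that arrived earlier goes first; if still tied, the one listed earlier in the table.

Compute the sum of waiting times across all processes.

126

Timeline: | B 0-8 | C 8-18 | D 18-23 | F 23-33 | E 33-39 | G 39-44 | A 44-49 |
Completion: A=49  B=8  C=18  D=23  E=39  F=33  G=44
Turnaround (C−A): A=38  B=8  C=10  D=20  E=32  F=28  G=39
Waiting = turnaround − burst: A=33, B=0, C=0, D=15, E=26, F=18, G=34
Total waiting = 33 + 0 + 0 + 15 + 26 + 18 + 34 = 126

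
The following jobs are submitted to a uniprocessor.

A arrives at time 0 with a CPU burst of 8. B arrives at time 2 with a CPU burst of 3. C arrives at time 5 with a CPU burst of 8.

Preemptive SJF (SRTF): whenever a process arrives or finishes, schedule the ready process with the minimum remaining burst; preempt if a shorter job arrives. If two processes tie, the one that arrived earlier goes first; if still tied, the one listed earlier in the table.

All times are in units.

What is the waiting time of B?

0

Gantt: | A 0-2 | B 2-5 | A 5-11 | C 11-19 |
Completion: A=11  B=5  C=19
Waiting(B) = turnaround − burst = 3 − 3 = 0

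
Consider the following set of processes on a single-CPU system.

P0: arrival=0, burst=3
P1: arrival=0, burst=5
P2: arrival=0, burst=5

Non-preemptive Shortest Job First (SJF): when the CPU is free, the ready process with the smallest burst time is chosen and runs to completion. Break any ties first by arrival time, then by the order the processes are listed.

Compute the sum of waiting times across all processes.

Timeline: | P0 0-3 | P1 3-8 | P2 8-13 |
Completion: P0=3  P1=8  P2=13
Waiting = turnaround − burst: P0=0, P1=3, P2=8
Total waiting = 0 + 3 + 8 = 11

11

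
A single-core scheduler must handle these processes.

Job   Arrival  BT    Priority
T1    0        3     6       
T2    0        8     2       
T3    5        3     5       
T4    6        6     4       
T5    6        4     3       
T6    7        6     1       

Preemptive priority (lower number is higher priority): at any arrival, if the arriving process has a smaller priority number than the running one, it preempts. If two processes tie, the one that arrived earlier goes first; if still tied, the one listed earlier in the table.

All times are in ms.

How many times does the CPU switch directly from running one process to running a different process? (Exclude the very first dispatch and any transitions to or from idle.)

6

Timeline: | T2 0-7 | T6 7-13 | T2 13-14 | T5 14-18 | T4 18-24 | T3 24-27 | T1 27-30 |
Completion: T1=30  T2=14  T3=27  T4=24  T5=18  T6=13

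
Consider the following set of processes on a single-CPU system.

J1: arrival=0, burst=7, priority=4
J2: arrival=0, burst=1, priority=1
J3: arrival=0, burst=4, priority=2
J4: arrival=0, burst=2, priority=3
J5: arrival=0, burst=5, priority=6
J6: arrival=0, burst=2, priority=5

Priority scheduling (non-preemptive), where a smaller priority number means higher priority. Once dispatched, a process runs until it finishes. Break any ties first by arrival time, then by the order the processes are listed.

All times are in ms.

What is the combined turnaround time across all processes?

64

Gantt: | J2 0-1 | J3 1-5 | J4 5-7 | J1 7-14 | J6 14-16 | J5 16-21 |
Completion: J1=14  J2=1  J3=5  J4=7  J5=21  J6=16
Turnaround (C−A): J1=14  J2=1  J3=5  J4=7  J5=21  J6=16
Turnaround = completion − arrival: J1=14, J2=1, J3=5, J4=7, J5=21, J6=16
Total turnaround = 14 + 1 + 5 + 7 + 21 + 16 = 64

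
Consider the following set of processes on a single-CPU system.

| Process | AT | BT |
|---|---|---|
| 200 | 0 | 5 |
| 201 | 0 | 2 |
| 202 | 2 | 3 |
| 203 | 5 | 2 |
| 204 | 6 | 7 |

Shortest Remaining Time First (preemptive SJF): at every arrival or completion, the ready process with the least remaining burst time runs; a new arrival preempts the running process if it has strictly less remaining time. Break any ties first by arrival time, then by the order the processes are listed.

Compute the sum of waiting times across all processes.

13

Schedule: | 201 0-2 | 202 2-5 | 203 5-7 | 200 7-12 | 204 12-19 |
Completion: 200=12  201=2  202=5  203=7  204=19
Turnaround (C−A): 200=12  201=2  202=3  203=2  204=13
Waiting = turnaround − burst: 200=7, 201=0, 202=0, 203=0, 204=6
Total waiting = 7 + 0 + 0 + 0 + 6 = 13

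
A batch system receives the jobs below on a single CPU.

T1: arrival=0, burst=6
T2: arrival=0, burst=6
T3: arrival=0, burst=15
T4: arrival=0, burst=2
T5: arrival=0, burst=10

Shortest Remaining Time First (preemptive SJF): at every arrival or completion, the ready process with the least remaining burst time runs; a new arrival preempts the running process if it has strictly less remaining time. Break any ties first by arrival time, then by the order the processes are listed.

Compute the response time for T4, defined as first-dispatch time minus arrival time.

Gantt: | T4 0-2 | T1 2-8 | T2 8-14 | T5 14-24 | T3 24-39 |
Completion: T1=8  T2=14  T3=39  T4=2  T5=24
Response(T4) = first start − arrival = 0 − 0 = 0

0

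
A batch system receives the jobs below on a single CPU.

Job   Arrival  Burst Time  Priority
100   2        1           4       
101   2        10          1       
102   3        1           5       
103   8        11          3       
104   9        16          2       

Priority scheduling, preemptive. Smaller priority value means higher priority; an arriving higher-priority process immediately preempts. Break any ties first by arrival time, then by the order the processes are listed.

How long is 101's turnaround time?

Gantt: | idle 0-2 | 101 2-12 | 104 12-28 | 103 28-39 | 100 39-40 | 102 40-41 |
Completion: 100=40  101=12  102=41  103=39  104=28
Turnaround(101) = completion − arrival = 12 − 2 = 10

10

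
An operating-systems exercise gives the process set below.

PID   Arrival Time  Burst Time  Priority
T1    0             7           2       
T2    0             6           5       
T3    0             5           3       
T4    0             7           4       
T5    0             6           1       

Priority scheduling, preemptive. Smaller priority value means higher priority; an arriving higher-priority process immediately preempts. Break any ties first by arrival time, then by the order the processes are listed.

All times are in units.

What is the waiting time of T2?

Schedule: | T5 0-6 | T1 6-13 | T3 13-18 | T4 18-25 | T2 25-31 |
Completion: T1=13  T2=31  T3=18  T4=25  T5=6
Turnaround (C−A): T1=13  T2=31  T3=18  T4=25  T5=6
Waiting(T2) = turnaround − burst = 31 − 6 = 25

25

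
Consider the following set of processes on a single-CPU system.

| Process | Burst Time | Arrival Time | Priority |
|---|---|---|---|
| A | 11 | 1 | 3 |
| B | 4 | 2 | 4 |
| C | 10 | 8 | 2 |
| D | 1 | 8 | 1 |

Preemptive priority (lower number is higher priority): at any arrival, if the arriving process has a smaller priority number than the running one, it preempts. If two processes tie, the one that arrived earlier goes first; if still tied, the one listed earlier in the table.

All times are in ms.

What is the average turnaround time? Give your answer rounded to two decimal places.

Timeline: | idle 0-1 | A 1-8 | D 8-9 | C 9-19 | A 19-23 | B 23-27 |
Completion: A=23  B=27  C=19  D=9
Turnaround (C−A): A=22  B=25  C=11  D=1
Turnaround times: A=22, B=25, C=11, D=1
Average turnaround = (22+25+11+1) / 4 = 59/4 = 14.75

14.75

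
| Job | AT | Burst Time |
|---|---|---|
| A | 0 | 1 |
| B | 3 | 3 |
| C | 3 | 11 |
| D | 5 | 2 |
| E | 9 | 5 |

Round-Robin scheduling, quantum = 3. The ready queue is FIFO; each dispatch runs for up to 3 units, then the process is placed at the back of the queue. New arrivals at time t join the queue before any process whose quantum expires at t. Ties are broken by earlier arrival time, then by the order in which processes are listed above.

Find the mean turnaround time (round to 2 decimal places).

Schedule: | A 0-1 | idle 1-3 | B 3-6 | C 6-9 | D 9-11 | E 11-14 | C 14-17 | E 17-19 | C 19-24 |
Completion: A=1  B=6  C=24  D=11  E=19
Turnaround times: A=1, B=3, C=21, D=6, E=10
Average turnaround = (1+3+21+6+10) / 5 = 41/5 = 8.20

8.20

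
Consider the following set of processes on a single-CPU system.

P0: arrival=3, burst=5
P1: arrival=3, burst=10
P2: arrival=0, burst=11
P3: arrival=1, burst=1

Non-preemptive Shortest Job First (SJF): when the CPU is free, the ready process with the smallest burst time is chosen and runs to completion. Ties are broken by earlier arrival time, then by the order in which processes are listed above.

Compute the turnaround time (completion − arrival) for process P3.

11

Gantt: | P2 0-11 | P3 11-12 | P0 12-17 | P1 17-27 |
Completion: P0=17  P1=27  P2=11  P3=12
Turnaround(P3) = completion − arrival = 12 − 1 = 11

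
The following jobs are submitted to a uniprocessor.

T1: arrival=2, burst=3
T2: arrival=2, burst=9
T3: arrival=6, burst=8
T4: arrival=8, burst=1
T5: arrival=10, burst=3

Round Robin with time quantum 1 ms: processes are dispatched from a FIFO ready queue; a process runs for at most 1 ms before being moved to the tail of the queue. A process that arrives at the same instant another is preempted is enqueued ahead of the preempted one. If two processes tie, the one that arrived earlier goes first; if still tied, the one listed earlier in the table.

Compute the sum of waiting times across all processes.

Schedule: | idle 0-2 | T1 2-3 | T2 3-4 | T1 4-5 | T2 5-6 | T1 6-7 | T3 7-8 | T2 8-9 | T4 9-10 | T3 10-11 | T2 11-12 | T5 12-13 | T3 13-14 | T2 14-15 | T5 15-16 | T3 16-17 | T2 17-18 | T5 18-19 | T3 19-20 | T2 20-21 | T3 21-22 | T2 22-23 | T3 23-24 | T2 24-25 | T3 25-26 |
Completion: T1=7  T2=25  T3=26  T4=10  T5=19
Waiting = turnaround − burst: T1=2, T2=14, T3=12, T4=1, T5=6
Total waiting = 2 + 14 + 12 + 1 + 6 = 35

35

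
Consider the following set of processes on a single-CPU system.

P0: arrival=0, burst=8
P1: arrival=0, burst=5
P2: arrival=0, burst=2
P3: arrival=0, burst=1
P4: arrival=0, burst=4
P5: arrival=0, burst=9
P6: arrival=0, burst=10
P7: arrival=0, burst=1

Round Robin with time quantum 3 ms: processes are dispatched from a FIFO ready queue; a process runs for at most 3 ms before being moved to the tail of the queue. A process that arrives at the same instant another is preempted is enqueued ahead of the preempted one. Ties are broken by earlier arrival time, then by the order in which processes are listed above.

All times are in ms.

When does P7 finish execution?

19

Gantt: | P0 0-3 | P1 3-6 | P2 6-8 | P3 8-9 | P4 9-12 | P5 12-15 | P6 15-18 | P7 18-19 | P0 19-22 | P1 22-24 | P4 24-25 | P5 25-28 | P6 28-31 | P0 31-33 | P5 33-36 | P6 36-40 |
Completion: P0=33  P1=24  P2=8  P3=9  P4=25  P5=36  P6=40  P7=19
Turnaround (C−A): P0=33  P1=24  P2=8  P3=9  P4=25  P5=36  P6=40  P7=19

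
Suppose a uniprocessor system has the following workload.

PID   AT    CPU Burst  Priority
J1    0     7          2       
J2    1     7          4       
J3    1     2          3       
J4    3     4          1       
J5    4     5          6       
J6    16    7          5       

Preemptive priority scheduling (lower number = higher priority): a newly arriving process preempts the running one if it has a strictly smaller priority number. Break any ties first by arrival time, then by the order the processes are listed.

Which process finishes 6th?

Gantt: | J1 0-3 | J4 3-7 | J1 7-11 | J3 11-13 | J2 13-20 | J6 20-27 | J5 27-32 |
Completion: J1=11  J2=20  J3=13  J4=7  J5=32  J6=27
Turnaround (C−A): J1=11  J2=19  J3=12  J4=4  J5=28  J6=11
Finish order: J4 → J1 → J3 → J2 → J6 → J5

J5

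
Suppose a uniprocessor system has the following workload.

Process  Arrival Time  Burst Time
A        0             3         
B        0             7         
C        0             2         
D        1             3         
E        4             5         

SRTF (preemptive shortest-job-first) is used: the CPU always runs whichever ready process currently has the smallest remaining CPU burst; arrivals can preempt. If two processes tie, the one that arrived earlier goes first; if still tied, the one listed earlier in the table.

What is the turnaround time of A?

5

Gantt: | C 0-2 | A 2-5 | D 5-8 | E 8-13 | B 13-20 |
Completion: A=5  B=20  C=2  D=8  E=13
Turnaround(A) = completion − arrival = 5 − 0 = 5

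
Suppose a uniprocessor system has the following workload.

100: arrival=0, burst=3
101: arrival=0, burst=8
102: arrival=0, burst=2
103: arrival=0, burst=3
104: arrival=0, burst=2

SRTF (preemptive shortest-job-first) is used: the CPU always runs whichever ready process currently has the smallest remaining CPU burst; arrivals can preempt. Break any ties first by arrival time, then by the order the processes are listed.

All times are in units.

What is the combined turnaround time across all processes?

Timeline: | 102 0-2 | 104 2-4 | 100 4-7 | 103 7-10 | 101 10-18 |
Completion: 100=7  101=18  102=2  103=10  104=4
Turnaround (C−A): 100=7  101=18  102=2  103=10  104=4
Turnaround = completion − arrival: 100=7, 101=18, 102=2, 103=10, 104=4
Total turnaround = 7 + 18 + 2 + 10 + 4 = 41

41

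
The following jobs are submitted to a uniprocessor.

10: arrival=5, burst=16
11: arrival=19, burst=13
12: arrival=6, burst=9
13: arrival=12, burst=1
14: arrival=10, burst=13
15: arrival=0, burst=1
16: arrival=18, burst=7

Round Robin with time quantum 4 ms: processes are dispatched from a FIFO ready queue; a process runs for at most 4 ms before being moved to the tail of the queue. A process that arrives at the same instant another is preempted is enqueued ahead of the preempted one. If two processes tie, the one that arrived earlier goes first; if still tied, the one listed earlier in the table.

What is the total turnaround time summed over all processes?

Schedule: | 15 0-1 | idle 1-5 | 10 5-9 | 12 9-13 | 10 13-17 | 14 17-21 | 13 21-22 | 12 22-26 | 10 26-30 | 16 30-34 | 11 34-38 | 14 38-42 | 12 42-43 | 10 43-47 | 16 47-50 | 11 50-54 | 14 54-58 | 11 58-62 | 14 62-63 | 11 63-64 |
Completion: 10=47  11=64  12=43  13=22  14=63  15=1  16=50
Turnaround (C−A): 10=42  11=45  12=37  13=10  14=53  15=1  16=32
Turnaround = completion − arrival: 10=42, 11=45, 12=37, 13=10, 14=53, 15=1, 16=32
Total turnaround = 42 + 45 + 37 + 10 + 53 + 1 + 32 = 220

220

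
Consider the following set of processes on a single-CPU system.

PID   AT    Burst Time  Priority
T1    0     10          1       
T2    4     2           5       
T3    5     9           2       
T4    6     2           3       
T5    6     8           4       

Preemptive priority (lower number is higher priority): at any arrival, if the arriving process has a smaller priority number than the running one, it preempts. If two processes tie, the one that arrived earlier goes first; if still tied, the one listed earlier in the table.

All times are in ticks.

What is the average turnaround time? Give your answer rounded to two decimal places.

17.80

Schedule: | T1 0-10 | T3 10-19 | T4 19-21 | T5 21-29 | T2 29-31 |
Completion: T1=10  T2=31  T3=19  T4=21  T5=29
Turnaround (C−A): T1=10  T2=27  T3=14  T4=15  T5=23
Turnaround times: T1=10, T2=27, T3=14, T4=15, T5=23
Average turnaround = (10+27+14+15+23) / 5 = 89/5 = 17.80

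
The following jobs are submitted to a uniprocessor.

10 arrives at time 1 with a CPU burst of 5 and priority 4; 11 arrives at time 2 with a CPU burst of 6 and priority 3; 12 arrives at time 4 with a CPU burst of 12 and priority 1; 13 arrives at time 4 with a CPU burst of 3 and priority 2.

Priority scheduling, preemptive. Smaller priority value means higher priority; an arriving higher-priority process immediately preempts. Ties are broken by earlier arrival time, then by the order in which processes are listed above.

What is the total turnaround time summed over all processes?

74

Timeline: | idle 0-1 | 10 1-2 | 11 2-4 | 12 4-16 | 13 16-19 | 11 19-23 | 10 23-27 |
Completion: 10=27  11=23  12=16  13=19
Turnaround = completion − arrival: 10=26, 11=21, 12=12, 13=15
Total turnaround = 26 + 21 + 12 + 15 = 74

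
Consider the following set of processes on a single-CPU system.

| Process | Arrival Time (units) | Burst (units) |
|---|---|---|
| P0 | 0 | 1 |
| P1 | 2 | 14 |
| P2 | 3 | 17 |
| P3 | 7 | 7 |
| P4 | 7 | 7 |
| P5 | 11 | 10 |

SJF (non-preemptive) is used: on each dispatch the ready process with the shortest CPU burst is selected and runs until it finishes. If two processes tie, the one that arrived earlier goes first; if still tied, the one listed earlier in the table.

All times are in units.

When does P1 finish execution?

16

Gantt: | P0 0-1 | idle 1-2 | P1 2-16 | P3 16-23 | P4 23-30 | P5 30-40 | P2 40-57 |
Completion: P0=1  P1=16  P2=57  P3=23  P4=30  P5=40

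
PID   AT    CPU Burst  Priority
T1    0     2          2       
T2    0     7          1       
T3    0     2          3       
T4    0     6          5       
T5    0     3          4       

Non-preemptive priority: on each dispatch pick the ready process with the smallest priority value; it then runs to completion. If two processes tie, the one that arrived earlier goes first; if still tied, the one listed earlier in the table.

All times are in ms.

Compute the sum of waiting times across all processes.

41

Timeline: | T2 0-7 | T1 7-9 | T3 9-11 | T5 11-14 | T4 14-20 |
Completion: T1=9  T2=7  T3=11  T4=20  T5=14
Turnaround (C−A): T1=9  T2=7  T3=11  T4=20  T5=14
Waiting = turnaround − burst: T1=7, T2=0, T3=9, T4=14, T5=11
Total waiting = 7 + 0 + 9 + 14 + 11 = 41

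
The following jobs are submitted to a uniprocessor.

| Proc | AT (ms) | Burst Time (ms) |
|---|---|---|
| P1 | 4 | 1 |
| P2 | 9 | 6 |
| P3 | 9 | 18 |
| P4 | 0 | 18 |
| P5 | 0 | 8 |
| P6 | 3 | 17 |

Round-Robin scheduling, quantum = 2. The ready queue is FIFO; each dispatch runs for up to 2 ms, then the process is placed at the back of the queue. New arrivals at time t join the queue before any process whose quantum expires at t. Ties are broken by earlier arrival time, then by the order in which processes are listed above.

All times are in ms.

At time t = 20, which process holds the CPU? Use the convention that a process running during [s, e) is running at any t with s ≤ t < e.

P5

Timeline: | P4 0-2 | P5 2-4 | P4 4-6 | P6 6-8 | P1 8-9 | P5 9-11 | P4 11-13 | P6 13-15 | P2 15-17 | P3 17-19 | P5 19-21 | P4 21-23 | P6 23-25 | P2 25-27 | P3 27-29 | P5 29-31 | P4 31-33 | P6 33-35 | P2 35-37 | P3 37-39 | P4 39-41 | P6 41-43 | P3 43-45 | P4 45-47 | P6 47-49 | P3 49-51 | P4 51-53 | P6 53-55 | P3 55-57 | P4 57-59 | P6 59-61 | P3 61-63 | P6 63-64 | P3 64-68 |
Completion: P1=9  P2=37  P3=68  P4=59  P5=31  P6=64
Turnaround (C−A): P1=5  P2=28  P3=59  P4=59  P5=31  P6=61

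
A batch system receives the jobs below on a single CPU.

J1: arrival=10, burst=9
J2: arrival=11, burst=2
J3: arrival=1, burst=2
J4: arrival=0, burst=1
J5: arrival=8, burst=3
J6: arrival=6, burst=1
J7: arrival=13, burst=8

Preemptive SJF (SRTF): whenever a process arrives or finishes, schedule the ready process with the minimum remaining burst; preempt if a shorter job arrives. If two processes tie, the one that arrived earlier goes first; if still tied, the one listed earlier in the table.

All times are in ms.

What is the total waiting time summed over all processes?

Gantt: | J4 0-1 | J3 1-3 | idle 3-6 | J6 6-7 | idle 7-8 | J5 8-11 | J2 11-13 | J7 13-21 | J1 21-30 |
Completion: J1=30  J2=13  J3=3  J4=1  J5=11  J6=7  J7=21
Turnaround (C−A): J1=20  J2=2  J3=2  J4=1  J5=3  J6=1  J7=8
Waiting = turnaround − burst: J1=11, J2=0, J3=0, J4=0, J5=0, J6=0, J7=0
Total waiting = 11 + 0 + 0 + 0 + 0 + 0 + 0 = 11

11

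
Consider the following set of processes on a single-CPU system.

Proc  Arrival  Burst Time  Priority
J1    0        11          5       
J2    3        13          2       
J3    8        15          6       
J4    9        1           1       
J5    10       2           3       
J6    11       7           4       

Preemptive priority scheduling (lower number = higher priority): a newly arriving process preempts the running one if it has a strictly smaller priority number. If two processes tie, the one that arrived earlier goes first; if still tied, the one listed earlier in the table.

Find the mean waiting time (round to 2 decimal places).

Schedule: | J1 0-3 | J2 3-9 | J4 9-10 | J2 10-17 | J5 17-19 | J6 19-26 | J1 26-34 | J3 34-49 |
Completion: J1=34  J2=17  J3=49  J4=10  J5=19  J6=26
Waiting times: J1=23, J2=1, J3=26, J4=0, J5=7, J6=8
Average waiting = (23+1+26+0+7+8) / 6 = 65/6 = 10.83

10.83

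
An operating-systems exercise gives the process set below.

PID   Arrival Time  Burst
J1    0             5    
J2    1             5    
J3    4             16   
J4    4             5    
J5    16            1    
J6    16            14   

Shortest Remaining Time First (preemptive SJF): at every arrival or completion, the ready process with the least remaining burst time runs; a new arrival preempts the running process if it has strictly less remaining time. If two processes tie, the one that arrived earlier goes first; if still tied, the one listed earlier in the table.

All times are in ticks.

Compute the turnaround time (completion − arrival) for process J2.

Timeline: | J1 0-5 | J2 5-10 | J4 10-15 | J3 15-16 | J5 16-17 | J6 17-31 | J3 31-46 |
Completion: J1=5  J2=10  J3=46  J4=15  J5=17  J6=31
Turnaround (C−A): J1=5  J2=9  J3=42  J4=11  J5=1  J6=15
Turnaround(J2) = completion − arrival = 10 − 1 = 9

9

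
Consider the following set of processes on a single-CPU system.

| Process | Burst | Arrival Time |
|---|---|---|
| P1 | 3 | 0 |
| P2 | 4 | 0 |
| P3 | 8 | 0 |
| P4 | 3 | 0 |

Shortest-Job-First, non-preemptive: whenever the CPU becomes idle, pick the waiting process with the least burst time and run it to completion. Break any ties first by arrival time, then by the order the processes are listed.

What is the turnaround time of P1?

3

Schedule: | P1 0-3 | P4 3-6 | P2 6-10 | P3 10-18 |
Completion: P1=3  P2=10  P3=18  P4=6
Turnaround(P1) = completion − arrival = 3 − 0 = 3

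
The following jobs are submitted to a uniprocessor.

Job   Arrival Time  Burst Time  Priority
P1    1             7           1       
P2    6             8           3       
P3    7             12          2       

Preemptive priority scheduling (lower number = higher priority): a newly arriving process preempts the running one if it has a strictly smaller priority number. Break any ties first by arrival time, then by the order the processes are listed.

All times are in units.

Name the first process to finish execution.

P1

Timeline: | idle 0-1 | P1 1-8 | P3 8-20 | P2 20-28 |
Completion: P1=8  P2=28  P3=20
Finish order: P1 → P3 → P2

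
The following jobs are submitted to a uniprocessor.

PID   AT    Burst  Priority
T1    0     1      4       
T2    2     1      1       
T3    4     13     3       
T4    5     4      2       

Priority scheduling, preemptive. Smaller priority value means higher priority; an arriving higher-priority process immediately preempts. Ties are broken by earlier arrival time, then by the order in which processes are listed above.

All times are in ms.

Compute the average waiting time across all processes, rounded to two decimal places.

1.00

Timeline: | T1 0-1 | idle 1-2 | T2 2-3 | idle 3-4 | T3 4-5 | T4 5-9 | T3 9-21 |
Completion: T1=1  T2=3  T3=21  T4=9
Turnaround (C−A): T1=1  T2=1  T3=17  T4=4
Waiting times: T1=0, T2=0, T3=4, T4=0
Average waiting = (0+0+4+0) / 4 = 4/4 = 1.00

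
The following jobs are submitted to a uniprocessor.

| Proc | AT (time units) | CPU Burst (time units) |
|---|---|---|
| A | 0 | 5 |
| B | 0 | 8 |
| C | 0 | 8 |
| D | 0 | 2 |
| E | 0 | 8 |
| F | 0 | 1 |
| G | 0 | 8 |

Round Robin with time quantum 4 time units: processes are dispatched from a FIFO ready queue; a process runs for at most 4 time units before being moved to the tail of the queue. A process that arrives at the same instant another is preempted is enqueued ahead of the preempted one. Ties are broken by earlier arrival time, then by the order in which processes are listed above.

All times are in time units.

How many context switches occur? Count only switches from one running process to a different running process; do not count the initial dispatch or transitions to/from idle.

Timeline: | A 0-4 | B 4-8 | C 8-12 | D 12-14 | E 14-18 | F 18-19 | G 19-23 | A 23-24 | B 24-28 | C 28-32 | E 32-36 | G 36-40 |
Completion: A=24  B=28  C=32  D=14  E=36  F=19  G=40

11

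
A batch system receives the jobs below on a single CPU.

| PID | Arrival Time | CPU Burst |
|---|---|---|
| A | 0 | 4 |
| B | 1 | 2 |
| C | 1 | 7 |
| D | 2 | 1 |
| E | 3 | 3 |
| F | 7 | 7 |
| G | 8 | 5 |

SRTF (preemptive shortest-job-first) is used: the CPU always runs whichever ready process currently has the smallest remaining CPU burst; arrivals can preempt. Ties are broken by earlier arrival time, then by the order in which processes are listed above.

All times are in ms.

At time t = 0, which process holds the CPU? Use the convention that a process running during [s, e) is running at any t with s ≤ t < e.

Timeline: | A 0-1 | B 1-3 | D 3-4 | A 4-7 | E 7-10 | G 10-15 | C 15-22 | F 22-29 |
Completion: A=7  B=3  C=22  D=4  E=10  F=29  G=15
Turnaround (C−A): A=7  B=2  C=21  D=2  E=7  F=22  G=7

A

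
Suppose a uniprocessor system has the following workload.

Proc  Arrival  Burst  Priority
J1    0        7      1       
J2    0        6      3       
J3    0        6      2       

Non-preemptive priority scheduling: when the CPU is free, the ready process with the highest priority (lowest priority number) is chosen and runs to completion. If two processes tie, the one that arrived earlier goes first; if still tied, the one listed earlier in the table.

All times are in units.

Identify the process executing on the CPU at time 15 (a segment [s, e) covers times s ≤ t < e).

Timeline: | J1 0-7 | J3 7-13 | J2 13-19 |
Completion: J1=7  J2=19  J3=13

J2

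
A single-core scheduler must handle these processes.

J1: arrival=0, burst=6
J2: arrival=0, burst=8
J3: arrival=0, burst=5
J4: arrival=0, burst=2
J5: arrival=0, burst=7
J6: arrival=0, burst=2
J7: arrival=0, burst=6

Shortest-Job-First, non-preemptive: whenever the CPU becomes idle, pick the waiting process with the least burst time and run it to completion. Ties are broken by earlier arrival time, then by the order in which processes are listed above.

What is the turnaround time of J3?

9

Timeline: | J4 0-2 | J6 2-4 | J3 4-9 | J1 9-15 | J7 15-21 | J5 21-28 | J2 28-36 |
Completion: J1=15  J2=36  J3=9  J4=2  J5=28  J6=4  J7=21
Turnaround (C−A): J1=15  J2=36  J3=9  J4=2  J5=28  J6=4  J7=21
Turnaround(J3) = completion − arrival = 9 − 0 = 9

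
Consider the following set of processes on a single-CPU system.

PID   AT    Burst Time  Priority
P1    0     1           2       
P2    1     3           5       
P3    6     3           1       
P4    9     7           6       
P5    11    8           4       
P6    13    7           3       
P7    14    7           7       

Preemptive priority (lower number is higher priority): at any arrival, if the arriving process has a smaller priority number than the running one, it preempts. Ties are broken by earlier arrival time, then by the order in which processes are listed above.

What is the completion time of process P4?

Schedule: | P1 0-1 | P2 1-4 | idle 4-6 | P3 6-9 | P4 9-11 | P5 11-13 | P6 13-20 | P5 20-26 | P4 26-31 | P7 31-38 |
Completion: P1=1  P2=4  P3=9  P4=31  P5=26  P6=20  P7=38

31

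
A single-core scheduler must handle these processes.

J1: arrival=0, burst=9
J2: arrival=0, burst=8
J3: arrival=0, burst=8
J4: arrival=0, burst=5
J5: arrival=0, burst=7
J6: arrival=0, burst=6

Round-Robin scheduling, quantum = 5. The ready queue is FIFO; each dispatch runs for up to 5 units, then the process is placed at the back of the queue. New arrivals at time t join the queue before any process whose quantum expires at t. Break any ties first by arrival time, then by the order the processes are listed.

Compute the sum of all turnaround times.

216

Timeline: | J1 0-5 | J2 5-10 | J3 10-15 | J4 15-20 | J5 20-25 | J6 25-30 | J1 30-34 | J2 34-37 | J3 37-40 | J5 40-42 | J6 42-43 |
Completion: J1=34  J2=37  J3=40  J4=20  J5=42  J6=43
Turnaround = completion − arrival: J1=34, J2=37, J3=40, J4=20, J5=42, J6=43
Total turnaround = 34 + 37 + 40 + 20 + 42 + 43 = 216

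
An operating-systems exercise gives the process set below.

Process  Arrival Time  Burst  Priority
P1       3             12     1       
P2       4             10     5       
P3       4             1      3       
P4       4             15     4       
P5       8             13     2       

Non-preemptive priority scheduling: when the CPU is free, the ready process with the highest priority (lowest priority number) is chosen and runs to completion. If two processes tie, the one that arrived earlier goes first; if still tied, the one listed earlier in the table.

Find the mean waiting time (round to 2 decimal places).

19.20

Schedule: | idle 0-3 | P1 3-15 | P5 15-28 | P3 28-29 | P4 29-44 | P2 44-54 |
Completion: P1=15  P2=54  P3=29  P4=44  P5=28
Waiting times: P1=0, P2=40, P3=24, P4=25, P5=7
Average waiting = (0+40+24+25+7) / 5 = 96/5 = 19.20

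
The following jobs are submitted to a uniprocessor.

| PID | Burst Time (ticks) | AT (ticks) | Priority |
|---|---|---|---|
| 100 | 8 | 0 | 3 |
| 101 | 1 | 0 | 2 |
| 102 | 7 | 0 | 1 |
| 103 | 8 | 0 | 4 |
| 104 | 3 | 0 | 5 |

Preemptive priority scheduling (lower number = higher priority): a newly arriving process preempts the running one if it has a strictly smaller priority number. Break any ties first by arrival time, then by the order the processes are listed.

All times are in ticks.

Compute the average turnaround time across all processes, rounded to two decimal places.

Timeline: | 102 0-7 | 101 7-8 | 100 8-16 | 103 16-24 | 104 24-27 |
Completion: 100=16  101=8  102=7  103=24  104=27
Turnaround (C−A): 100=16  101=8  102=7  103=24  104=27
Turnaround times: 100=16, 101=8, 102=7, 103=24, 104=27
Average turnaround = (16+8+7+24+27) / 5 = 82/5 = 16.40

16.40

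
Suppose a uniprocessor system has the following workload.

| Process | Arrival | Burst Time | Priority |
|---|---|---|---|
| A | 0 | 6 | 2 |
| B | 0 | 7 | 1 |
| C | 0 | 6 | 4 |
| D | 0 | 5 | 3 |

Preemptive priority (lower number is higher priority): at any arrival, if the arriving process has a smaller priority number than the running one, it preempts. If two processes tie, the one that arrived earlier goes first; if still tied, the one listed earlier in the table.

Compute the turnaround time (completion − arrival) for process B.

7

Schedule: | B 0-7 | A 7-13 | D 13-18 | C 18-24 |
Completion: A=13  B=7  C=24  D=18
Turnaround (C−A): A=13  B=7  C=24  D=18
Turnaround(B) = completion − arrival = 7 − 0 = 7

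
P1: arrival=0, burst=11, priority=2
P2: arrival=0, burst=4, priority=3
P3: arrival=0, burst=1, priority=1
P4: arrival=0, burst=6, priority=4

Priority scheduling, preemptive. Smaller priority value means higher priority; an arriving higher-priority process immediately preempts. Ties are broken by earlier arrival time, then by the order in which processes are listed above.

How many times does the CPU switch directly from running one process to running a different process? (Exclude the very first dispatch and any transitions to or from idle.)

3

Schedule: | P3 0-1 | P1 1-12 | P2 12-16 | P4 16-22 |
Completion: P1=12  P2=16  P3=1  P4=22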